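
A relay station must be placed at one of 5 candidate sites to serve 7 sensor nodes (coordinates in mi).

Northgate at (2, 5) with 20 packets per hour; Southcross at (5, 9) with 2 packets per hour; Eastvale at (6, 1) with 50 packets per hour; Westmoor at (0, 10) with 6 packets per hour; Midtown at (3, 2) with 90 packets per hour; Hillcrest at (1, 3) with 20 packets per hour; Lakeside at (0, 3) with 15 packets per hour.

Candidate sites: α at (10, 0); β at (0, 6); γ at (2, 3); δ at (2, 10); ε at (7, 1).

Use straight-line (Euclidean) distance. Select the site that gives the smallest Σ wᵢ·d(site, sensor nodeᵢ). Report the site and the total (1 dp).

γ, total 498.0 mi

Total weighted distance at each candidate:
  α (10, 0): total = 1501.8
  β (0, 6): total = 1029.1
  γ (2, 3): total = 498.0
  δ (2, 10): total = 1587.0
  ε (7, 1): total = 869.7
Minimum is at γ with total 498.0 mi.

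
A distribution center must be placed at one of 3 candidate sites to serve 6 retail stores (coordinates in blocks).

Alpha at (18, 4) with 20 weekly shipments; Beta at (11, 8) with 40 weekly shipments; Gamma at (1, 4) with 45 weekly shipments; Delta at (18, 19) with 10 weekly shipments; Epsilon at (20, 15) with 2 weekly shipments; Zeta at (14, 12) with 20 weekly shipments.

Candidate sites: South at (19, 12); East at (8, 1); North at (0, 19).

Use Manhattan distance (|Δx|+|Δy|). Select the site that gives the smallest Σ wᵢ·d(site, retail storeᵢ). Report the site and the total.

Total weighted distance at each candidate:
  South (19, 12): total = 2018
  East (8, 1): total = 1782
  North (0, 19): total = 2908
Minimum is at East with total 1782 blocks.

East, total 1782 blocks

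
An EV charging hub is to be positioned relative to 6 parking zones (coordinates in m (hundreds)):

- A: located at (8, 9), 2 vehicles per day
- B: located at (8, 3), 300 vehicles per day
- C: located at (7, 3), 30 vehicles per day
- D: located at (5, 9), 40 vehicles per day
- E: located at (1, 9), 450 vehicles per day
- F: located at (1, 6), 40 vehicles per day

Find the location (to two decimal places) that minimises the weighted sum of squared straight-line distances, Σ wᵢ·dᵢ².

(3.85, 6.56)

The minimiser of Σwᵢ‖p−pᵢ‖² is the weighted centroid p* = (Σwᵢpᵢ)/(Σwᵢ).
Σwᵢ = 862.
Σwᵢxᵢ = 2·8 + 300·8 + 30·7 + 40·5 + 450·1 + 40·1 = 3316.
Σwᵢyᵢ = 2·9 + 300·3 + 30·3 + 40·9 + 450·9 + 40·6 = 5658.
x* = 3316/862 = 3.85, y* = 5658/862 = 6.56.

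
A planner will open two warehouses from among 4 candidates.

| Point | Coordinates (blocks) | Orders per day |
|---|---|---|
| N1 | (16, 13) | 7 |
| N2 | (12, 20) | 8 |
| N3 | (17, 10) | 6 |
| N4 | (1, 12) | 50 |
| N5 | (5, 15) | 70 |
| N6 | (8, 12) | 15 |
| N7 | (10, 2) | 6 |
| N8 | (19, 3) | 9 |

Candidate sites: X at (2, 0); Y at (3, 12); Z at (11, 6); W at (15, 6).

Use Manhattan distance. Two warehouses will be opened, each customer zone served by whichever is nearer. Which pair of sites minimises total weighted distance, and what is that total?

{Y, W}, total 870

Evaluate every pair (each demand assigned to the nearer of the two):
  {Y, W}: total = 870
  {Y, Z}: total = 918
  {X, Y}: total = 1095
  {X, Z}: total = 2228
  {Z, W}: total = 2290
  {X, W}: total = 2450
Best pair: {Y, W} with total 870.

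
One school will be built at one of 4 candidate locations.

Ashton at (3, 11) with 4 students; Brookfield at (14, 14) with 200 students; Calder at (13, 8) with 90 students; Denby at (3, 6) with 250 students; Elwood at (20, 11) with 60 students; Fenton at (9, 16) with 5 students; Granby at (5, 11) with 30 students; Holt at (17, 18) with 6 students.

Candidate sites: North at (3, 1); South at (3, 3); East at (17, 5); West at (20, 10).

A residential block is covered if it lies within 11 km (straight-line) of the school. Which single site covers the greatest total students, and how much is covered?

Coverage radius r = 11 km; a point is covered iff (Δx)²+(Δy)² ≤ 11² = 121.
  North (3, 1): covers {Ashton, Denby, Granby} → 284
  South (3, 3): covers {Ashton, Denby, Granby} → 284
  East (17, 5): covers {Brookfield, Calder, Elwood} → 350
  West (20, 10): covers {Brookfield, Calder, Elwood, Holt} → 356
Maximum coverage at West: 356 students.

West, covering 356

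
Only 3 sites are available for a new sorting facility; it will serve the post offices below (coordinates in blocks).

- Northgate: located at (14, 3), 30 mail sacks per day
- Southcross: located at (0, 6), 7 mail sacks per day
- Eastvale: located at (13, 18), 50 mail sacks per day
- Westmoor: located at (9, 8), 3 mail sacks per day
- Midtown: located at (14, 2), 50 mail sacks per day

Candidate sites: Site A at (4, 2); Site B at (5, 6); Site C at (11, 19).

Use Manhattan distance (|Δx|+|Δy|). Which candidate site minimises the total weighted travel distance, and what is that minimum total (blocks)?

Total weighted distance at each candidate:
  Site A (4, 2): total = 2169
  Site B (5, 6): total = 2063
  Site C (11, 19): total = 1927
Minimum is at Site C with total 1927 blocks.

Site C, total 1927 blocks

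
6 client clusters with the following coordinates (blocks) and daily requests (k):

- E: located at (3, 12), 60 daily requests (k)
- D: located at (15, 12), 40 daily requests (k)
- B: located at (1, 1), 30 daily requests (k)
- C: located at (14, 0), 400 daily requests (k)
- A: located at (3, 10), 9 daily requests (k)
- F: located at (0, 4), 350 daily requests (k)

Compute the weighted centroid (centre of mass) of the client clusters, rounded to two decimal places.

The minimiser of Σwᵢ‖p−pᵢ‖² is the weighted centroid p* = (Σwᵢpᵢ)/(Σwᵢ).
Σwᵢ = 889.
Σwᵢxᵢ = 60·3 + 40·15 + 30·1 + 400·14 + 9·3 + 350·0 = 6437.
Σwᵢyᵢ = 60·12 + 40·12 + 30·1 + 400·0 + 9·10 + 350·4 = 2720.
x* = 6437/889 = 7.24, y* = 2720/889 = 3.06.

(7.24, 3.06)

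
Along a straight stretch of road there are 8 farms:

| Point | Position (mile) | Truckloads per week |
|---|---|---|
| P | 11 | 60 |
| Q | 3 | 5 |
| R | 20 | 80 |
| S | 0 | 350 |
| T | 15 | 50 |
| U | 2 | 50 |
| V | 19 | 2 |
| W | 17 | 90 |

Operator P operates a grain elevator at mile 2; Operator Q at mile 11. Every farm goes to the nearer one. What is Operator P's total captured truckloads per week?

405

The indifferent point is the midpoint (2+11)/2 = 6.5; farms left of it (closer to Operator P at 2) go to Operator P, those right go to Operator Q.
  S at 0 (w=350) → Operator P
  U at 2 (w=50) → Operator P
  Q at 3 (w=5) → Operator P
  P at 11 (w=60) → Operator Q
  T at 15 (w=50) → Operator Q
  W at 17 (w=90) → Operator Q
  V at 19 (w=2) → Operator Q
  R at 20 (w=80) → Operator Q
Operator P captures 405; Operator Q captures 282.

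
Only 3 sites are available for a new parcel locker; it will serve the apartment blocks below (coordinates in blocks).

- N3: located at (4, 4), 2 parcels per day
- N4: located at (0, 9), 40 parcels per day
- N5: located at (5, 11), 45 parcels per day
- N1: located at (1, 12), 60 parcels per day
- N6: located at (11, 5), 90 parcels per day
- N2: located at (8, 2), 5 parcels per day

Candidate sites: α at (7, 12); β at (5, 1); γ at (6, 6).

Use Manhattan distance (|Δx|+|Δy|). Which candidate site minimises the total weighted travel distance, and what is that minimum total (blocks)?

γ, total 1868 blocks

Total weighted distance at each candidate:
  α (7, 12): total = 1962
  β (5, 1): total = 2798
  γ (6, 6): total = 1868
Minimum is at γ with total 1868 blocks.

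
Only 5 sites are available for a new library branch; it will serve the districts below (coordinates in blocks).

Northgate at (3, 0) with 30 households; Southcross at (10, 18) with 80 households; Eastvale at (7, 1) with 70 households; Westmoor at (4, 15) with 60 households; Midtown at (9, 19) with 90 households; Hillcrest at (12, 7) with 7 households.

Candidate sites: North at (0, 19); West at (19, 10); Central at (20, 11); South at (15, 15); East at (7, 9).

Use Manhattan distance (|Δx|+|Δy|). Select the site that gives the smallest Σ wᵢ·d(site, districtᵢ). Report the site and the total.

Total weighted distance at each candidate:
  North (0, 19): total = 4748
  West (19, 10): total = 6590
  Central (20, 11): total = 6804
  South (15, 15): total = 4627
  East (7, 9): total = 3579
Minimum is at East with total 3579 blocks.

East, total 3579 blocks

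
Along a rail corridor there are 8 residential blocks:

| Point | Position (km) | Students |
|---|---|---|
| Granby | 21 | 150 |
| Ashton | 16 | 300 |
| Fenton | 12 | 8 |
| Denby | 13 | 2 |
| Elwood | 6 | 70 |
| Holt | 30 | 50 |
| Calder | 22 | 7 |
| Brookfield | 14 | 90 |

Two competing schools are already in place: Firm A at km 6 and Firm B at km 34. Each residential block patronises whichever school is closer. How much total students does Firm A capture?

470

The indifferent point is the midpoint (6+34)/2 = 20; residential blocks left of it (closer to Firm A at 6) go to Firm A, those right go to Firm B.
  Elwood at 6 (w=70) → Firm A
  Fenton at 12 (w=8) → Firm A
  Denby at 13 (w=2) → Firm A
  Brookfield at 14 (w=90) → Firm A
  Ashton at 16 (w=300) → Firm A
  Granby at 21 (w=150) → Firm B
  Calder at 22 (w=7) → Firm B
  Holt at 30 (w=50) → Firm B
Firm A captures 470; Firm B captures 207.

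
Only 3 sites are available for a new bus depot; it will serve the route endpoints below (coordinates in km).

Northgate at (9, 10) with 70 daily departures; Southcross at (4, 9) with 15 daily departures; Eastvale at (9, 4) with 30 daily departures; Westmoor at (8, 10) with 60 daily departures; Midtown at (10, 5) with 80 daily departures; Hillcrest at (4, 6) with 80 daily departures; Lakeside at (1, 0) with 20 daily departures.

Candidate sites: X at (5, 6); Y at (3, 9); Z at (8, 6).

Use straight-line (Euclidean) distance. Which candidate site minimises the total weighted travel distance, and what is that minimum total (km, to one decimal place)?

Z, total 1354.0 km

Total weighted distance at each candidate:
  X (5, 6): total = 1509.7
  Y (3, 9): total = 2063.4
  Z (8, 6): total = 1354.0
Minimum is at Z with total 1354.0 km.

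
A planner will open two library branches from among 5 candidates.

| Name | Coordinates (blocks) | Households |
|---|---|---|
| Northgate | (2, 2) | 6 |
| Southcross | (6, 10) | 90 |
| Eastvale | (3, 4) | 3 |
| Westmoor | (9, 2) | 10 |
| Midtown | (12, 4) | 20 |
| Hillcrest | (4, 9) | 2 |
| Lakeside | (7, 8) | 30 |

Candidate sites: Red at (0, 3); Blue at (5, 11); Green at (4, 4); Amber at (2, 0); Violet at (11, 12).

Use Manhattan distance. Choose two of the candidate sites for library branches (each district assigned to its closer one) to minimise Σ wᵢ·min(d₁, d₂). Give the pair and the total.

Evaluate every pair (each demand assigned to the nearer of the two):
  {Blue, Green}: total = 593
  {Red, Blue}: total = 726
  {Blue, Amber}: total = 733
  {Blue, Violet}: total = 735
  {Green, Violet}: total = 1107
  {Green, Amber}: total = 1185
  {Amber, Violet}: total = 1187
  {Red, Green}: total = 1191
  {Red, Violet}: total = 1200
  {Red, Amber}: total = 1924
Best pair: {Blue, Green} with total 593.

{Blue, Green}, total 593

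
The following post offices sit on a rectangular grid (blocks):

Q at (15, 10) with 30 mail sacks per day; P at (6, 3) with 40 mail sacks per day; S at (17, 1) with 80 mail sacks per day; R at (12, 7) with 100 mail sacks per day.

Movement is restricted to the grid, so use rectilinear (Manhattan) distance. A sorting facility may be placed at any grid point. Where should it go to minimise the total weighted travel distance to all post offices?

(12, 7)

Manhattan distance separates: Σwᵢ(|x−xᵢ|+|y−yᵢ|) = Σwᵢ|x−xᵢ| + Σwᵢ|y−yᵢ|, so x and y are optimised independently as 1-D weighted medians.
Total weight W = 250; half = 125.
x-coordinate, sorted with cumulative weight:
  x=6 (P, w=40) cum 40
  x=12 (R, w=100) cum 140  ← median
  x=15 (Q, w=30) cum 170
  x=17 (S, w=80) cum 250
⇒ x* = 12
y-coordinate, sorted with cumulative weight:
  y=1 (S, w=80) cum 80
  y=3 (P, w=40) cum 120
  y=7 (R, w=100) cum 220  ← median
  y=10 (Q, w=30) cum 250
⇒ y* = 7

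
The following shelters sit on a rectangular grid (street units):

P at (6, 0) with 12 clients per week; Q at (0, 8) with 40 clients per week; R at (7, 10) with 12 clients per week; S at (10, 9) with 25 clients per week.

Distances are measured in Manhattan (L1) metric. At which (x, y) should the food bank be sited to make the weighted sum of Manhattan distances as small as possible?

(6, 8)

Manhattan distance separates: Σwᵢ(|x−xᵢ|+|y−yᵢ|) = Σwᵢ|x−xᵢ| + Σwᵢ|y−yᵢ|, so x and y are optimised independently as 1-D weighted medians.
Total weight W = 89; half = 44.5.
x-coordinate, sorted with cumulative weight:
  x=0 (Q, w=40) cum 40
  x=6 (P, w=12) cum 52  ← median
  x=7 (R, w=12) cum 64
  x=10 (S, w=25) cum 89
⇒ x* = 6
y-coordinate, sorted with cumulative weight:
  y=0 (P, w=12) cum 12
  y=8 (Q, w=40) cum 52  ← median
  y=9 (S, w=25) cum 77
  y=10 (R, w=12) cum 89
⇒ y* = 8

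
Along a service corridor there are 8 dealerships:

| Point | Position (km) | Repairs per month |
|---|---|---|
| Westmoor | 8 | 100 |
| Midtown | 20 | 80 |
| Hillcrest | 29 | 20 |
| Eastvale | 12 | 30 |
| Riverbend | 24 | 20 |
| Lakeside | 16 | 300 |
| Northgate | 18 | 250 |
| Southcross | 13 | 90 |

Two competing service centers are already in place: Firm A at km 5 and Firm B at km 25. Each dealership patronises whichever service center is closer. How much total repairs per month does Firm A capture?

The indifferent point is the midpoint (5+25)/2 = 15; dealerships left of it (closer to Firm A at 5) go to Firm A, those right go to Firm B.
  Westmoor at 8 (w=100) → Firm A
  Eastvale at 12 (w=30) → Firm A
  Southcross at 13 (w=90) → Firm A
  Lakeside at 16 (w=300) → Firm B
  Northgate at 18 (w=250) → Firm B
  Midtown at 20 (w=80) → Firm B
  Riverbend at 24 (w=20) → Firm B
  Hillcrest at 29 (w=20) → Firm B
Firm A captures 220; Firm B captures 670.

220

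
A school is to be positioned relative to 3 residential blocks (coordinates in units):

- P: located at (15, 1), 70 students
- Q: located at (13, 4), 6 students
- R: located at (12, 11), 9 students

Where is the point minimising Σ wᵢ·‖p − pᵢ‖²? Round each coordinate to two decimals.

The minimiser of Σwᵢ‖p−pᵢ‖² is the weighted centroid p* = (Σwᵢpᵢ)/(Σwᵢ).
Σwᵢ = 85.
Σwᵢxᵢ = 70·15 + 6·13 + 9·12 = 1236.
Σwᵢyᵢ = 70·1 + 6·4 + 9·11 = 193.
x* = 1236/85 = 14.54, y* = 193/85 = 2.27.

(14.54, 2.27)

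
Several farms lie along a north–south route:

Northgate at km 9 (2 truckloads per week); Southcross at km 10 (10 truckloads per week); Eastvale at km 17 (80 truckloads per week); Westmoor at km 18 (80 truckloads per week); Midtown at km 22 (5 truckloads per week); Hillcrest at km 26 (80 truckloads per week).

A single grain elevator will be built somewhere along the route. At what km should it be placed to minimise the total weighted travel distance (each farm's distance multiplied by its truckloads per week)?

For a sum of weighted absolute distances on a line, the optimum is the weighted median (not the mean). Total weight W = 257; half-weight = 128.5.
Sort by position and accumulate weight:
  km 9 (Northgate, w=2) → cum 2
  km 10 (Southcross, w=10) → cum 12
  km 17 (Eastvale, w=80) → cum 92
  km 18 (Westmoor, w=80) → cum 172  ≥ 128.5 → median here
  km 22 (Midtown, w=5) → cum 177
  km 26 (Hillcrest, w=80) → cum 257
Optimal location: km 18.

x = 18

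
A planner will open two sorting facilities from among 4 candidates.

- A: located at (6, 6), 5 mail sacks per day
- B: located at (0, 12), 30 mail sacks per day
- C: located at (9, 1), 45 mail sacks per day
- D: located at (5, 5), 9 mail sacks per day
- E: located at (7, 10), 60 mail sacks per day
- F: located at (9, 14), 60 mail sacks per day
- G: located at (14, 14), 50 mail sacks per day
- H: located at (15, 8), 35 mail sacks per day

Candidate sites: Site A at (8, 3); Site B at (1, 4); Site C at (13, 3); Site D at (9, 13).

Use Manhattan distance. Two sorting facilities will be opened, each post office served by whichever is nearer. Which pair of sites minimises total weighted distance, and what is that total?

{Site A, Site D}, total 1550

Evaluate every pair (each demand assigned to the nearer of the two):
  {Site A, Site D}: total = 1550
  {Site C, Site D}: total = 1615
  {Site B, Site D}: total = 1890
  {Site A, Site C}: total = 2760
  {Site A, Site B}: total = 2945
  {Site B, Site C}: total = 3085
Best pair: {Site A, Site D} with total 1550.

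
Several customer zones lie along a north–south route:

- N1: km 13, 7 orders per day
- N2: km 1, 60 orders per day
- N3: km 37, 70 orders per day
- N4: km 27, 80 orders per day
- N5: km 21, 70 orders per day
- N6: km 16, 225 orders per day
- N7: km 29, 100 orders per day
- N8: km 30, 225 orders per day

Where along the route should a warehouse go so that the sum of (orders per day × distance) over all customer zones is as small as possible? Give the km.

x = 27

For a sum of weighted absolute distances on a line, the optimum is the weighted median (not the mean). Total weight W = 837; half-weight = 418.5.
Sort by position and accumulate weight:
  km 1 (N2, w=60) → cum 60
  km 13 (N1, w=7) → cum 67
  km 16 (N6, w=225) → cum 292
  km 21 (N5, w=70) → cum 362
  km 27 (N4, w=80) → cum 442  ≥ 418.5 → median here
  km 29 (N7, w=100) → cum 542
  km 30 (N8, w=225) → cum 767
  km 37 (N3, w=70) → cum 837
Optimal location: km 27.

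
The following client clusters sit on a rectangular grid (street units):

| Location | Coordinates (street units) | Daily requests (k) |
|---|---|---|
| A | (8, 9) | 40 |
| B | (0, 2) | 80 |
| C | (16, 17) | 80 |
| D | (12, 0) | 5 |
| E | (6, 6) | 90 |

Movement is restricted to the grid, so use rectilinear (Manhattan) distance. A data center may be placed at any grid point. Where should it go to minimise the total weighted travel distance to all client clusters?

Manhattan distance separates: Σwᵢ(|x−xᵢ|+|y−yᵢ|) = Σwᵢ|x−xᵢ| + Σwᵢ|y−yᵢ|, so x and y are optimised independently as 1-D weighted medians.
Total weight W = 295; half = 147.5.
x-coordinate, sorted with cumulative weight:
  x=0 (B, w=80) cum 80
  x=6 (E, w=90) cum 170  ← median
  x=8 (A, w=40) cum 210
  x=12 (D, w=5) cum 215
  x=16 (C, w=80) cum 295
⇒ x* = 6
y-coordinate, sorted with cumulative weight:
  y=0 (D, w=5) cum 5
  y=2 (B, w=80) cum 85
  y=6 (E, w=90) cum 175  ← median
  y=9 (A, w=40) cum 215
  y=17 (C, w=80) cum 295
⇒ y* = 6

(6, 6)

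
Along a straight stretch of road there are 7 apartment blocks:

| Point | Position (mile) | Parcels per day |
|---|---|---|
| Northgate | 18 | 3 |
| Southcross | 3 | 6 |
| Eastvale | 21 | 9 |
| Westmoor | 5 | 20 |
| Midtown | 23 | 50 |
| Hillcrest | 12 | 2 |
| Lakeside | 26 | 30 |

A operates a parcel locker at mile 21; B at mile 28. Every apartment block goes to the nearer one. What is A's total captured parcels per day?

The indifferent point is the midpoint (21+28)/2 = 24.5; apartment blocks left of it (closer to A at 21) go to A, those right go to B.
  Southcross at 3 (w=6) → A
  Westmoor at 5 (w=20) → A
  Hillcrest at 12 (w=2) → A
  Northgate at 18 (w=3) → A
  Eastvale at 21 (w=9) → A
  Midtown at 23 (w=50) → A
  Lakeside at 26 (w=30) → B
A captures 90; B captures 30.

90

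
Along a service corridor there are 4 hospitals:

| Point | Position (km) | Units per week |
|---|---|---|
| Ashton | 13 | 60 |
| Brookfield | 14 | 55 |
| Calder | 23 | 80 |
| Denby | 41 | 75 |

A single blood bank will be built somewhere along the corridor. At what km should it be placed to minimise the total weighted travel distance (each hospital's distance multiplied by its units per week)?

x = 23

For a sum of weighted absolute distances on a line, the optimum is the weighted median (not the mean). Total weight W = 270; half-weight = 135.
Sort by position and accumulate weight:
  km 13 (Ashton, w=60) → cum 60
  km 14 (Brookfield, w=55) → cum 115
  km 23 (Calder, w=80) → cum 195  ≥ 135 → median here
  km 41 (Denby, w=75) → cum 270
Optimal location: km 23.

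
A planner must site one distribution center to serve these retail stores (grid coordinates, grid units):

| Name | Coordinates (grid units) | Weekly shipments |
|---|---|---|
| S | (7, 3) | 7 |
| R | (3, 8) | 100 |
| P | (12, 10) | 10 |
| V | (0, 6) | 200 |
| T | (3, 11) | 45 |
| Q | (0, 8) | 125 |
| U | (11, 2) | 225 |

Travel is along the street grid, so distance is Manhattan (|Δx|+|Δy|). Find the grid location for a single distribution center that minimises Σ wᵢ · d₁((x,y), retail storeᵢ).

(3, 6)

Manhattan distance separates: Σwᵢ(|x−xᵢ|+|y−yᵢ|) = Σwᵢ|x−xᵢ| + Σwᵢ|y−yᵢ|, so x and y are optimised independently as 1-D weighted medians.
Total weight W = 712; half = 356.
x-coordinate, sorted with cumulative weight:
  x=0 (V, w=200) cum 200
  x=0 (Q, w=125) cum 325
  x=3 (R, w=100) cum 425  ← median
  x=3 (T, w=45) cum 470
  x=7 (S, w=7) cum 477
  x=11 (U, w=225) cum 702
  x=12 (P, w=10) cum 712
⇒ x* = 3
y-coordinate, sorted with cumulative weight:
  y=2 (U, w=225) cum 225
  y=3 (S, w=7) cum 232
  y=6 (V, w=200) cum 432  ← median
  y=8 (R, w=100) cum 532
  y=8 (Q, w=125) cum 657
  y=10 (P, w=10) cum 667
  y=11 (T, w=45) cum 712
⇒ y* = 6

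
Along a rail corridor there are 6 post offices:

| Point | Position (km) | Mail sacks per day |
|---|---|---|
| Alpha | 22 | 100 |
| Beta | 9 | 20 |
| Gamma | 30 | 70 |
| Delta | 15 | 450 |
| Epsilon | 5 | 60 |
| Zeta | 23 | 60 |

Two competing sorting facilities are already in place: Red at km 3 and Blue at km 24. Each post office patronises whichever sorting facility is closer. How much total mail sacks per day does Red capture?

80

The indifferent point is the midpoint (3+24)/2 = 13.5; post offices left of it (closer to Red at 3) go to Red, those right go to Blue.
  Epsilon at 5 (w=60) → Red
  Beta at 9 (w=20) → Red
  Delta at 15 (w=450) → Blue
  Alpha at 22 (w=100) → Blue
  Zeta at 23 (w=60) → Blue
  Gamma at 30 (w=70) → Blue
Red captures 80; Blue captures 680.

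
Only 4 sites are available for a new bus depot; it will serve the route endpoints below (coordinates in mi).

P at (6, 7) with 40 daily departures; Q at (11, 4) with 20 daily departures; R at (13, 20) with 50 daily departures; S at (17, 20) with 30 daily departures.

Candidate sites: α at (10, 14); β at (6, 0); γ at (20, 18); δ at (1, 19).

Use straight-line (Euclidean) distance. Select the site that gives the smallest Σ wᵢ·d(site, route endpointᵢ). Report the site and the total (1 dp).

α, total 1135.5 mi

Total weighted distance at each candidate:
  α (10, 14): total = 1135.5
  β (6, 0): total = 2152.3
  γ (20, 18): total = 1517.2
  δ (1, 19): total = 1963.6
Minimum is at α with total 1135.5 mi.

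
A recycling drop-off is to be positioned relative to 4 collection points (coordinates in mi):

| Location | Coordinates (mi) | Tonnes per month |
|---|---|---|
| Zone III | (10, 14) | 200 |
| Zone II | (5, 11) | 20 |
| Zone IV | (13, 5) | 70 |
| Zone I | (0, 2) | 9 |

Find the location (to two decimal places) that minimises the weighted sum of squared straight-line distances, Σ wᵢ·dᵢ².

The minimiser of Σwᵢ‖p−pᵢ‖² is the weighted centroid p* = (Σwᵢpᵢ)/(Σwᵢ).
Σwᵢ = 299.
Σwᵢxᵢ = 200·10 + 20·5 + 70·13 + 9·0 = 3010.
Σwᵢyᵢ = 200·14 + 20·11 + 70·5 + 9·2 = 3388.
x* = 3010/299 = 10.07, y* = 3388/299 = 11.33.

(10.07, 11.33)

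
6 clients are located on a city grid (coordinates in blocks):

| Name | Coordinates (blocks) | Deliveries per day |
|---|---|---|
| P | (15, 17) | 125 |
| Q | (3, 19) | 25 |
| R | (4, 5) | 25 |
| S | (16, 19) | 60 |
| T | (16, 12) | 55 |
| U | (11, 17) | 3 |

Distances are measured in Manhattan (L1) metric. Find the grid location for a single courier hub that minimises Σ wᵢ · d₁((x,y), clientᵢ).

(15, 17)

Manhattan distance separates: Σwᵢ(|x−xᵢ|+|y−yᵢ|) = Σwᵢ|x−xᵢ| + Σwᵢ|y−yᵢ|, so x and y are optimised independently as 1-D weighted medians.
Total weight W = 293; half = 146.5.
x-coordinate, sorted with cumulative weight:
  x=3 (Q, w=25) cum 25
  x=4 (R, w=25) cum 50
  x=11 (U, w=3) cum 53
  x=15 (P, w=125) cum 178  ← median
  x=16 (S, w=60) cum 238
  x=16 (T, w=55) cum 293
⇒ x* = 15
y-coordinate, sorted with cumulative weight:
  y=5 (R, w=25) cum 25
  y=12 (T, w=55) cum 80
  y=17 (P, w=125) cum 205  ← median
  y=17 (U, w=3) cum 208
  y=19 (Q, w=25) cum 233
  y=19 (S, w=60) cum 293
⇒ y* = 17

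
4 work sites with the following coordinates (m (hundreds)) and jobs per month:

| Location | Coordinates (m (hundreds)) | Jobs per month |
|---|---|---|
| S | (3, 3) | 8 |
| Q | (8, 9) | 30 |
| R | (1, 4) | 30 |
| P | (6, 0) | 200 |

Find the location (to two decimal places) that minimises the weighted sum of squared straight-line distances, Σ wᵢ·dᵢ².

The minimiser of Σwᵢ‖p−pᵢ‖² is the weighted centroid p* = (Σwᵢpᵢ)/(Σwᵢ).
Σwᵢ = 268.
Σwᵢxᵢ = 8·3 + 30·8 + 30·1 + 200·6 = 1494.
Σwᵢyᵢ = 8·3 + 30·9 + 30·4 + 200·0 = 414.
x* = 1494/268 = 5.57, y* = 414/268 = 1.54.

(5.57, 1.54)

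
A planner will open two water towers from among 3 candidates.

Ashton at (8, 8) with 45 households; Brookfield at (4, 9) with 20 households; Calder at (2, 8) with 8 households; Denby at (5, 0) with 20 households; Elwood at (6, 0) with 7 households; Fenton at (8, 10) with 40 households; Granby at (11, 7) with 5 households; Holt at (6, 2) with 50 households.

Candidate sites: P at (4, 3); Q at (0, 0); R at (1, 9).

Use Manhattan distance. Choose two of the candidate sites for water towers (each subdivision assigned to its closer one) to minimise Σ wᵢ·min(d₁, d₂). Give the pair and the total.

Evaluate every pair (each demand assigned to the nearer of the two):
  {P, R}: total = 1076
  {P, Q}: total = 1341
  {Q, R}: total = 1358
Best pair: {P, R} with total 1076.

{P, R}, total 1076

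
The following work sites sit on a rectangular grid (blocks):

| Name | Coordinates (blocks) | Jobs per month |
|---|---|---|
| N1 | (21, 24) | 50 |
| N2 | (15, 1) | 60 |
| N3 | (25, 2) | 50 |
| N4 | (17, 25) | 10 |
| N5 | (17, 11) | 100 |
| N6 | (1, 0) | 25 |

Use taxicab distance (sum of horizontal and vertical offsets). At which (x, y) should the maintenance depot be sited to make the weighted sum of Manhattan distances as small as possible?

(17, 11)

Manhattan distance separates: Σwᵢ(|x−xᵢ|+|y−yᵢ|) = Σwᵢ|x−xᵢ| + Σwᵢ|y−yᵢ|, so x and y are optimised independently as 1-D weighted medians.
Total weight W = 295; half = 147.5.
x-coordinate, sorted with cumulative weight:
  x=1 (N6, w=25) cum 25
  x=15 (N2, w=60) cum 85
  x=17 (N4, w=10) cum 95
  x=17 (N5, w=100) cum 195  ← median
  x=21 (N1, w=50) cum 245
  x=25 (N3, w=50) cum 295
⇒ x* = 17
y-coordinate, sorted with cumulative weight:
  y=0 (N6, w=25) cum 25
  y=1 (N2, w=60) cum 85
  y=2 (N3, w=50) cum 135
  y=11 (N5, w=100) cum 235  ← median
  y=24 (N1, w=50) cum 285
  y=25 (N4, w=10) cum 295
⇒ y* = 11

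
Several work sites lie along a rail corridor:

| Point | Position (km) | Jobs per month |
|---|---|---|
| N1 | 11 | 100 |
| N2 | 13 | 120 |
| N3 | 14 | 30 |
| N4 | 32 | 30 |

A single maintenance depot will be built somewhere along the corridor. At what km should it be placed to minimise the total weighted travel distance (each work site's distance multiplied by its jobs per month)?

x = 13

For a sum of weighted absolute distances on a line, the optimum is the weighted median (not the mean). Total weight W = 280; half-weight = 140.
Sort by position and accumulate weight:
  km 11 (N1, w=100) → cum 100
  km 13 (N2, w=120) → cum 220  ≥ 140 → median here
  km 14 (N3, w=30) → cum 250
  km 32 (N4, w=30) → cum 280
Optimal location: km 13.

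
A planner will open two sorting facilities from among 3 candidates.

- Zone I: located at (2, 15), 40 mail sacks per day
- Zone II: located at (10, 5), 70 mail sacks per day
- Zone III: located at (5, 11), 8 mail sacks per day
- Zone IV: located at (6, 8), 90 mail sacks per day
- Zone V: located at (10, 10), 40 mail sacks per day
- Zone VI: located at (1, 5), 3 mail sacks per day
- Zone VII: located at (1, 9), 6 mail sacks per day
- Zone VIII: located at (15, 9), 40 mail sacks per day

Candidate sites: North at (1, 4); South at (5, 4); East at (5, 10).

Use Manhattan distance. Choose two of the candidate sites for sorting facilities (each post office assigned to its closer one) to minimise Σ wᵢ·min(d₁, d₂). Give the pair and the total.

{South, East}, total 1703

Evaluate every pair (each demand assigned to the nearer of the two):
  {South, East}: total = 1703
  {North, East}: total = 1971
  {North, South}: total = 2479
Best pair: {South, East} with total 1703.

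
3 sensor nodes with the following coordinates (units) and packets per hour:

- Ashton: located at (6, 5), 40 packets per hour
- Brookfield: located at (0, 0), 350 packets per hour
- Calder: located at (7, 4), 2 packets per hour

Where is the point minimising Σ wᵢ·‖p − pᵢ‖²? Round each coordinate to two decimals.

(0.65, 0.53)

The minimiser of Σwᵢ‖p−pᵢ‖² is the weighted centroid p* = (Σwᵢpᵢ)/(Σwᵢ).
Σwᵢ = 392.
Σwᵢxᵢ = 40·6 + 350·0 + 2·7 = 254.
Σwᵢyᵢ = 40·5 + 350·0 + 2·4 = 208.
x* = 254/392 = 0.65, y* = 208/392 = 0.53.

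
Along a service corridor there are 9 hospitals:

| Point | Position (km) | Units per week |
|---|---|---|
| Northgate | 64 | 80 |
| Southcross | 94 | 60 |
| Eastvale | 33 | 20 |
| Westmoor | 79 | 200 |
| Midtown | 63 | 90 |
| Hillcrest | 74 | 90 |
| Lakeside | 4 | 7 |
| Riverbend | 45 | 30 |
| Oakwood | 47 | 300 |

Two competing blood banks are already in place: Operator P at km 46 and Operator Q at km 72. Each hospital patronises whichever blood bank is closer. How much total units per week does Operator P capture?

357

The indifferent point is the midpoint (46+72)/2 = 59; hospitals left of it (closer to Operator P at 46) go to Operator P, those right go to Operator Q.
  Lakeside at 4 (w=7) → Operator P
  Eastvale at 33 (w=20) → Operator P
  Riverbend at 45 (w=30) → Operator P
  Oakwood at 47 (w=300) → Operator P
  Midtown at 63 (w=90) → Operator Q
  Northgate at 64 (w=80) → Operator Q
  Hillcrest at 74 (w=90) → Operator Q
  Westmoor at 79 (w=200) → Operator Q
  Southcross at 94 (w=60) → Operator Q
Operator P captures 357; Operator Q captures 520.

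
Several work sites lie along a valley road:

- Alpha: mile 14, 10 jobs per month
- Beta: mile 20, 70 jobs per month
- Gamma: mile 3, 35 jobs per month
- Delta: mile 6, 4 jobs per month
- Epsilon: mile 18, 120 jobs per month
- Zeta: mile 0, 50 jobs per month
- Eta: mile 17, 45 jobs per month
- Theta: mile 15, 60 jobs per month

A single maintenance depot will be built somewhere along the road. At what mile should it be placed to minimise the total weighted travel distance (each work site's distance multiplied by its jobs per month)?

x = 17

For a sum of weighted absolute distances on a line, the optimum is the weighted median (not the mean). Total weight W = 394; half-weight = 197.
Sort by position and accumulate weight:
  mile 0 (Zeta, w=50) → cum 50
  mile 3 (Gamma, w=35) → cum 85
  mile 6 (Delta, w=4) → cum 89
  mile 14 (Alpha, w=10) → cum 99
  mile 15 (Theta, w=60) → cum 159
  mile 17 (Eta, w=45) → cum 204  ≥ 197 → median here
  mile 18 (Epsilon, w=120) → cum 324
  mile 20 (Beta, w=70) → cum 394
Optimal location: mile 17.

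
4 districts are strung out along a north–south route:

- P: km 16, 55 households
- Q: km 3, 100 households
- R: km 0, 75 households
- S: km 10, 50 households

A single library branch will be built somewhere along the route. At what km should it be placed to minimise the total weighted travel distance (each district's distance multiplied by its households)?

x = 3

For a sum of weighted absolute distances on a line, the optimum is the weighted median (not the mean). Total weight W = 280; half-weight = 140.
Sort by position and accumulate weight:
  km 0 (R, w=75) → cum 75
  km 3 (Q, w=100) → cum 175  ≥ 140 → median here
  km 10 (S, w=50) → cum 225
  km 16 (P, w=55) → cum 280
Optimal location: km 3.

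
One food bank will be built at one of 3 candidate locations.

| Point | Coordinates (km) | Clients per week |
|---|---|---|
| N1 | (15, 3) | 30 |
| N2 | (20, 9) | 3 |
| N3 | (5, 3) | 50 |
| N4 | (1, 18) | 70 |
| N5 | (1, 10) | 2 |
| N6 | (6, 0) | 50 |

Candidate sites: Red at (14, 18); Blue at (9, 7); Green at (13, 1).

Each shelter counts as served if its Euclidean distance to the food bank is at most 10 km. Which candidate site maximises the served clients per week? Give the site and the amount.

Coverage radius r = 10 km; a point is covered iff (Δx)²+(Δy)² ≤ 10² = 100.
  Red (14, 18): covers {none} → 0
  Blue (9, 7): covers {N1, N3, N5, N6} → 132
  Green (13, 1): covers {N1, N3, N6} → 130
Maximum coverage at Blue: 132 clients per week.

Blue, covering 132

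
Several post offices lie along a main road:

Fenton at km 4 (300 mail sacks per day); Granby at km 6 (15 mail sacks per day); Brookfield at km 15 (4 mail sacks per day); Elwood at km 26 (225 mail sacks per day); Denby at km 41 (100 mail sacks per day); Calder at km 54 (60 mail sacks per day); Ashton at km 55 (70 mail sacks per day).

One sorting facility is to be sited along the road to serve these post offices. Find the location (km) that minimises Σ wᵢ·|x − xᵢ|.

x = 26

For a sum of weighted absolute distances on a line, the optimum is the weighted median (not the mean). Total weight W = 774; half-weight = 387.
Sort by position and accumulate weight:
  km 4 (Fenton, w=300) → cum 300
  km 6 (Granby, w=15) → cum 315
  km 15 (Brookfield, w=4) → cum 319
  km 26 (Elwood, w=225) → cum 544  ≥ 387 → median here
  km 41 (Denby, w=100) → cum 644
  km 54 (Calder, w=60) → cum 704
  km 55 (Ashton, w=70) → cum 774
Optimal location: km 26.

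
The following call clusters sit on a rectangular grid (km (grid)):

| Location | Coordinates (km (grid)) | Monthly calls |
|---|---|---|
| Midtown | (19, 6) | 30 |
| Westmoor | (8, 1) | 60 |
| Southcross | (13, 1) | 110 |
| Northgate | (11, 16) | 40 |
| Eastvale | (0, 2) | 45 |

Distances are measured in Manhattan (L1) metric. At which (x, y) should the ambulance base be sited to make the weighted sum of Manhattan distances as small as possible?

Manhattan distance separates: Σwᵢ(|x−xᵢ|+|y−yᵢ|) = Σwᵢ|x−xᵢ| + Σwᵢ|y−yᵢ|, so x and y are optimised independently as 1-D weighted medians.
Total weight W = 285; half = 142.5.
x-coordinate, sorted with cumulative weight:
  x=0 (Eastvale, w=45) cum 45
  x=8 (Westmoor, w=60) cum 105
  x=11 (Northgate, w=40) cum 145  ← median
  x=13 (Southcross, w=110) cum 255
  x=19 (Midtown, w=30) cum 285
⇒ x* = 11
y-coordinate, sorted with cumulative weight:
  y=1 (Westmoor, w=60) cum 60
  y=1 (Southcross, w=110) cum 170  ← median
  y=2 (Eastvale, w=45) cum 215
  y=6 (Midtown, w=30) cum 245
  y=16 (Northgate, w=40) cum 285
⇒ y* = 1

(11, 1)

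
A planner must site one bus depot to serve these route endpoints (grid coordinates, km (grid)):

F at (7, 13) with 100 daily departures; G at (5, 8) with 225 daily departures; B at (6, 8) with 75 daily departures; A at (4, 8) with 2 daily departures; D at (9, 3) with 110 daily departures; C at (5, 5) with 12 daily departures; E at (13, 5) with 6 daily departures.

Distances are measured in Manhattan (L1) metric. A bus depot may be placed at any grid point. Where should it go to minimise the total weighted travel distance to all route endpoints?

(6, 8)

Manhattan distance separates: Σwᵢ(|x−xᵢ|+|y−yᵢ|) = Σwᵢ|x−xᵢ| + Σwᵢ|y−yᵢ|, so x and y are optimised independently as 1-D weighted medians.
Total weight W = 530; half = 265.
x-coordinate, sorted with cumulative weight:
  x=4 (A, w=2) cum 2
  x=5 (G, w=225) cum 227
  x=5 (C, w=12) cum 239
  x=6 (B, w=75) cum 314  ← median
  x=7 (F, w=100) cum 414
  x=9 (D, w=110) cum 524
  x=13 (E, w=6) cum 530
⇒ x* = 6
y-coordinate, sorted with cumulative weight:
  y=3 (D, w=110) cum 110
  y=5 (C, w=12) cum 122
  y=5 (E, w=6) cum 128
  y=8 (G, w=225) cum 353  ← median
  y=8 (B, w=75) cum 428
  y=8 (A, w=2) cum 430
  y=13 (F, w=100) cum 530
⇒ y* = 8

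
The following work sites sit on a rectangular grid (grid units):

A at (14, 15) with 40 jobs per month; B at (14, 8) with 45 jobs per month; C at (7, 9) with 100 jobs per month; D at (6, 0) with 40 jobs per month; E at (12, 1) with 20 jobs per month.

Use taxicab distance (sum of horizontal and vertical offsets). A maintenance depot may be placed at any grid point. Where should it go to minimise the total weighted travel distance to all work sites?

(7, 9)

Manhattan distance separates: Σwᵢ(|x−xᵢ|+|y−yᵢ|) = Σwᵢ|x−xᵢ| + Σwᵢ|y−yᵢ|, so x and y are optimised independently as 1-D weighted medians.
Total weight W = 245; half = 122.5.
x-coordinate, sorted with cumulative weight:
  x=6 (D, w=40) cum 40
  x=7 (C, w=100) cum 140  ← median
  x=12 (E, w=20) cum 160
  x=14 (A, w=40) cum 200
  x=14 (B, w=45) cum 245
⇒ x* = 7
y-coordinate, sorted with cumulative weight:
  y=0 (D, w=40) cum 40
  y=1 (E, w=20) cum 60
  y=8 (B, w=45) cum 105
  y=9 (C, w=100) cum 205  ← median
  y=15 (A, w=40) cum 245
⇒ y* = 9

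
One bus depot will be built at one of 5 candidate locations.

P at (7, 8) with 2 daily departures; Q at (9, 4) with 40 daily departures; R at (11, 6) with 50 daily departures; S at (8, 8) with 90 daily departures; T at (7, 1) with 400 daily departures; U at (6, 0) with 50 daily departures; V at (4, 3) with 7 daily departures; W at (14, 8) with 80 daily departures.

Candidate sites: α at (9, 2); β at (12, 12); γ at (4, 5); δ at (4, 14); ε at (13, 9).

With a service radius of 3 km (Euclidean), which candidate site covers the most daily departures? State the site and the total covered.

α, covering 440

Coverage radius r = 3 km; a point is covered iff (Δx)²+(Δy)² ≤ 3² = 9.
  α (9, 2): covers {Q, T} → 440
  β (12, 12): covers {none} → 0
  γ (4, 5): covers {V} → 7
  δ (4, 14): covers {none} → 0
  ε (13, 9): covers {W} → 80
Maximum coverage at α: 440 daily departures.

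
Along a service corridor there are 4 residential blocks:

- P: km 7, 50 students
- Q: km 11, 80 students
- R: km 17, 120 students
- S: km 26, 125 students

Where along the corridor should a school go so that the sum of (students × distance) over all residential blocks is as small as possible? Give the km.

x = 17

For a sum of weighted absolute distances on a line, the optimum is the weighted median (not the mean). Total weight W = 375; half-weight = 187.5.
Sort by position and accumulate weight:
  km 7 (P, w=50) → cum 50
  km 11 (Q, w=80) → cum 130
  km 17 (R, w=120) → cum 250  ≥ 187.5 → median here
  km 26 (S, w=125) → cum 375
Optimal location: km 17.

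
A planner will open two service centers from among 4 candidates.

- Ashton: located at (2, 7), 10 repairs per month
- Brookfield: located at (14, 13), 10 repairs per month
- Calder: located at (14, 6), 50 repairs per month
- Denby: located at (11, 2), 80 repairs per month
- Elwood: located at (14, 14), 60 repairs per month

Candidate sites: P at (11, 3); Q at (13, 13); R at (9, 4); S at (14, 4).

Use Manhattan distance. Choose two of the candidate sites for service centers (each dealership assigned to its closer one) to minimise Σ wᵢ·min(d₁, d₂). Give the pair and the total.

{P, Q}, total 640

Evaluate every pair (each demand assigned to the nearer of the two):
  {P, Q}: total = 640
  {Q, S}: total = 780
  {Q, R}: total = 900
  {P, S}: total = 1000
  {R, S}: total = 1210
  {P, R}: total = 1450
Best pair: {P, Q} with total 640.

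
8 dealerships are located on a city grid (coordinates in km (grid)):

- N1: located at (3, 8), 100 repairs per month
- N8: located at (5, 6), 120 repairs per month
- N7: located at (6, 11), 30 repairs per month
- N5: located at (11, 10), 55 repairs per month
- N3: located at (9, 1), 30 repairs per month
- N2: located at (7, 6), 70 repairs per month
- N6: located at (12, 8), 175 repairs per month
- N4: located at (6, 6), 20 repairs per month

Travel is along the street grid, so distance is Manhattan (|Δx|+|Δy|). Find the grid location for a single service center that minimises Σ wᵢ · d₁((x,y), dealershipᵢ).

Manhattan distance separates: Σwᵢ(|x−xᵢ|+|y−yᵢ|) = Σwᵢ|x−xᵢ| + Σwᵢ|y−yᵢ|, so x and y are optimised independently as 1-D weighted medians.
Total weight W = 600; half = 300.
x-coordinate, sorted with cumulative weight:
  x=3 (N1, w=100) cum 100
  x=5 (N8, w=120) cum 220
  x=6 (N7, w=30) cum 250
  x=6 (N4, w=20) cum 270
  x=7 (N2, w=70) cum 340  ← median
  x=9 (N3, w=30) cum 370
  x=11 (N5, w=55) cum 425
  x=12 (N6, w=175) cum 600
⇒ x* = 7
y-coordinate, sorted with cumulative weight:
  y=1 (N3, w=30) cum 30
  y=6 (N8, w=120) cum 150
  y=6 (N2, w=70) cum 220
  y=6 (N4, w=20) cum 240
  y=8 (N1, w=100) cum 340  ← median
  y=8 (N6, w=175) cum 515
  y=10 (N5, w=55) cum 570
  y=11 (N7, w=30) cum 600
⇒ y* = 8

(7, 8)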